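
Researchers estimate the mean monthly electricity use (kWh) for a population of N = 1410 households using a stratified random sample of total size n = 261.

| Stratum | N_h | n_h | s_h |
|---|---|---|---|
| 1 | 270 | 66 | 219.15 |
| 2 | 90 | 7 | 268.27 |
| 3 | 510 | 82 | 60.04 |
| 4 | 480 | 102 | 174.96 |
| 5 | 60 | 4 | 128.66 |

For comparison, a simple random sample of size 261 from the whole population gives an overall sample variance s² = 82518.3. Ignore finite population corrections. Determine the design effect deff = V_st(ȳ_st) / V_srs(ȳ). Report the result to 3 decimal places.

deff ≈ 0.369

V̂(ȳ_st) = Σ W_h² s_h²/n_h, with W_h = N_h/N and N = 1410:
  stratum 1: (270/1410)²·219.15²/66 = 26.6826
  stratum 2: (90/1410)²·268.27²/7 = 41.8883
  stratum 3: (510/1410)²·60.04²/82 = 5.75135
  stratum 4: (480/1410)²·174.96²/102 = 34.7794
  stratum 5: (60/1410)²·128.66²/4 = 7.49362
V_st = 116.595
V_srs = s²/n = 82518.3/261 = 316.162
deff = V_st / V_srs = 116.595/316.162 = 0.3688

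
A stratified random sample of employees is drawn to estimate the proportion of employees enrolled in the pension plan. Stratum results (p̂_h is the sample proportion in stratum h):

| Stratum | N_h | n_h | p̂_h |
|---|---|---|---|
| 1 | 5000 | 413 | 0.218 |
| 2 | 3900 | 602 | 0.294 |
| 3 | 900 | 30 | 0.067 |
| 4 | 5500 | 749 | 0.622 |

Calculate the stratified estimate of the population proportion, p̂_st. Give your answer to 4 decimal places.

N = 15300; stratum weights W_h = N_h/N.
p̂_st = Σ W_h p̂_h = (5000·0.218 + 3900·0.294 + 900·0.067 + 5500·0.622)/15300 = 0.37372

p̂_st ≈ 0.3737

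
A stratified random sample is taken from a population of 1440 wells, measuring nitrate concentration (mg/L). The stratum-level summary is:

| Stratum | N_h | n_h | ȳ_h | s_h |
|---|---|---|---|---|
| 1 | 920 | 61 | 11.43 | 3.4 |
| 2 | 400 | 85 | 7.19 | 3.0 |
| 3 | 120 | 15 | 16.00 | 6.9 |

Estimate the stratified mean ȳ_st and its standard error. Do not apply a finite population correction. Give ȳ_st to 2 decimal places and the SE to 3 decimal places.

ȳ_st ≈ 10.63, SE ≈ 0.328

ȳ_st = Σ W_h ȳ_h = (920·11.43 + 400·7.19 + 120·16.00)/1440 = 10.63306
V̂(ȳ_st) = Σ W_h² s_h²/n_h, with W_h = N_h/N and N = 1440:
  stratum 1: (920/1440)²·3.4²/61 = 0.0773533
  stratum 2: (400/1440)²·3.0²/85 = 0.00816993
  stratum 3: (120/1440)²·6.9²/15 = 0.0220417
V̂(ȳ_st) = 0.107565
SE(ȳ_st) = √0.107565 = 0.327971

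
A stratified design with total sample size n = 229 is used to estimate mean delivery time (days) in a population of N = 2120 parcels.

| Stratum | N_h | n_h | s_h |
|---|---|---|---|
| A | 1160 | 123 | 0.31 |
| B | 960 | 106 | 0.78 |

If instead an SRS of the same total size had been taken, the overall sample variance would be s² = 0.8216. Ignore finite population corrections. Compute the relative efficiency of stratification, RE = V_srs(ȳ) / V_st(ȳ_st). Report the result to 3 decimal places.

RE ≈ 2.543

V̂(ȳ_st) = Σ W_h² s_h²/n_h, with W_h = N_h/N and N = 2120:
  stratum A: (1160/2120)²·0.31²/123 = 0.000233917
  stratum B: (960/2120)²·0.78²/106 = 0.00117694
V_st = 0.00141086
V_srs = s²/n = 0.8216/229 = 0.00358777
Relative efficiency = V_srs / V_st = 0.00358777/0.00141086 = 2.5430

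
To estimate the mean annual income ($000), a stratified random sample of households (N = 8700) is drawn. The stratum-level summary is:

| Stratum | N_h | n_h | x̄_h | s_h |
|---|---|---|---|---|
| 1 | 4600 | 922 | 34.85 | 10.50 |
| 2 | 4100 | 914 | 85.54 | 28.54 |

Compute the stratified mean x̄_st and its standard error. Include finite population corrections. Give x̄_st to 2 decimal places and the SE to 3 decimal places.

x̄_st ≈ 58.74, SE ≈ 0.425

x̄_st = Σ W_h x̄_h = (4600·34.85 + 4100·85.54)/8700 = 58.73839
V̂(x̄_st) = Σ W_h² (1 − n_h/N_h) s_h²/n_h, with W_h = N_h/N and N = 8700:
  stratum 1: (4600/8700)²·(1 − 922/4600)·10.50²/922 = 0.0267288
  stratum 2: (4100/8700)²·(1 − 914/4100)·28.54²/914 = 0.153799
V̂(x̄_st) = 0.180528
SE(x̄_st) = √0.180528 = 0.424885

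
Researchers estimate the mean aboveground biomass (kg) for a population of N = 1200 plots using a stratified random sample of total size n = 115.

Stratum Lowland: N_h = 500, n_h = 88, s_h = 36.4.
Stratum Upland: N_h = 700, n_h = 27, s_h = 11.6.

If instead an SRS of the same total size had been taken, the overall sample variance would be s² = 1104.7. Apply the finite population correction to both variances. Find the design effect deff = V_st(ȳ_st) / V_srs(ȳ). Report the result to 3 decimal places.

V̂(ȳ_st) = Σ W_h² (1 − n_h/N_h) s_h²/n_h, with W_h = N_h/N and N = 1200:
  stratum Lowland: (500/1200)²·(1 − 88/500)·36.4²/88 = 2.1539
  stratum Upland: (700/1200)²·(1 − 27/700)·11.6²/27 = 1.63043
V_st = 3.78433
V_srs = (1 − 115/1200)·1104.7/115 = 8.6855
deff = V_st / V_srs = 3.78433/8.6855 = 0.4357

deff ≈ 0.436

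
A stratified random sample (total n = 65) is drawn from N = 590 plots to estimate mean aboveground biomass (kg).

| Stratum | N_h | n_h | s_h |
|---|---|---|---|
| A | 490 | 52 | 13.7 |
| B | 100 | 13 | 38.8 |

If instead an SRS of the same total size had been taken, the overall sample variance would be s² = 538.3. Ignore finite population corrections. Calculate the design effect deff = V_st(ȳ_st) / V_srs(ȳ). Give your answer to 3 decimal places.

deff ≈ 0.702

V̂(ȳ_st) = Σ W_h² s_h²/n_h, with W_h = N_h/N and N = 590:
  stratum A: (490/590)²·13.7²/52 = 2.48958
  stratum B: (100/590)²·38.8²/13 = 3.32672
V_st = 5.8163
V_srs = s²/n = 538.3/65 = 8.28154
deff = V_st / V_srs = 5.8163/8.28154 = 0.7023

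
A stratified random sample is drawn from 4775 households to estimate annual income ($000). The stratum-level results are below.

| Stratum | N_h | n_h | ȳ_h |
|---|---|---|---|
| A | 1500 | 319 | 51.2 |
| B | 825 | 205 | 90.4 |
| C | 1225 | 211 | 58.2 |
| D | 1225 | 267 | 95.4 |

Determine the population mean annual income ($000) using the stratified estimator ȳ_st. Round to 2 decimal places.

ȳ_st ≈ 71.11

N = Σ N_h = 4775. Stratum weights W_h = N_h/N.
ȳ_st = (1500·51.2 + 825·90.4 + 1225·58.2 + 1225·95.4) / 4775 = 71.1079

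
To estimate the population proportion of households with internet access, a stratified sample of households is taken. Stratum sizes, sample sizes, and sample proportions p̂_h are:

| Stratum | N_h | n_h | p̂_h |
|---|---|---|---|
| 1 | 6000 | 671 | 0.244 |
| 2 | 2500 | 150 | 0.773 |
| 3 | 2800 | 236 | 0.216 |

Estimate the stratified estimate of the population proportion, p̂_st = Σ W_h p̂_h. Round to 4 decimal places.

N = 11300; stratum weights W_h = N_h/N.
p̂_st = Σ W_h p̂_h = (6000·0.244 + 2500·0.773 + 2800·0.216)/11300 = 0.35410

p̂_st ≈ 0.3541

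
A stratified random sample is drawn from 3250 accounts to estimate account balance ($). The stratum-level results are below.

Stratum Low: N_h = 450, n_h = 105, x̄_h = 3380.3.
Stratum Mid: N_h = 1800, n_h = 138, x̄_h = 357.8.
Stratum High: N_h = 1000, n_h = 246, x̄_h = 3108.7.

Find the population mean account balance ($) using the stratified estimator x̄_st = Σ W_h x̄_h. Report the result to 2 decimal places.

N = Σ N_h = 3250. Stratum weights W_h = N_h/N.
x̄_st = (450·3380.3 + 1800·357.8 + 1000·3108.7) / 3250 = 1622.7308

x̄_st ≈ 1622.73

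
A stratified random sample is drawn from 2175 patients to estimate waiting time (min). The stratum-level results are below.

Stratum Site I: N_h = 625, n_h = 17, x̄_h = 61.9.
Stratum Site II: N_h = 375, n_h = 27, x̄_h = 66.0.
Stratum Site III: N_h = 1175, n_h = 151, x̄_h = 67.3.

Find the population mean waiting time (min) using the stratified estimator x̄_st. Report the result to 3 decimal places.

N = Σ N_h = 2175. Stratum weights W_h = N_h/N.
x̄_st = (625·61.9 + 375·66.0 + 1175·67.3) / 2175 = 65.52414

x̄_st ≈ 65.524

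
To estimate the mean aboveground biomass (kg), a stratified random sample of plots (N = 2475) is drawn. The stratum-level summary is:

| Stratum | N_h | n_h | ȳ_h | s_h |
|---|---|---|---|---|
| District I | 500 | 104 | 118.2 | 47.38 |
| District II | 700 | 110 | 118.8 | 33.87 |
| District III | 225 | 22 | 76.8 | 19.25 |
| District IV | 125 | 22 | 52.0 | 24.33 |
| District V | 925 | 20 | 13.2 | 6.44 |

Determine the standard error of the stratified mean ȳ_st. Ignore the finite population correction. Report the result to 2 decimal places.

SE(ȳ_st) ≈ 1.49

V̂(ȳ_st) = Σ W_h² s_h²/n_h, with W_h = N_h/N and N = 2475:
  stratum District I: (500/2475)²·47.38²/104 = 0.88094
  stratum District II: (700/2475)²·33.87²/110 = 0.834225
  stratum District III: (225/2475)²·19.25²/22 = 0.139205
  stratum District IV: (125/2475)²·24.33²/22 = 0.0686327
  stratum District V: (925/2475)²·6.44²/20 = 0.289651
V̂(ȳ_st) = 2.21265
SE(ȳ_st) = √2.21265 = 1.4875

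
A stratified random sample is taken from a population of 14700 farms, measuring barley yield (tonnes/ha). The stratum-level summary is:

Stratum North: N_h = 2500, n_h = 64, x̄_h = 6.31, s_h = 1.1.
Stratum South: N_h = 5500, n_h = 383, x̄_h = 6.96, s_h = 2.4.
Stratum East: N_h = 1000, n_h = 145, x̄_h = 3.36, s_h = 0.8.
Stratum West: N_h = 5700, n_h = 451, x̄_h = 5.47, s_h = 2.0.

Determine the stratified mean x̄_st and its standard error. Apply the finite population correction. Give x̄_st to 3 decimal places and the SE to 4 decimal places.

x̄_st ≈ 6.027, SE ≈ 0.0611

x̄_st = Σ W_h x̄_h = (2500·6.31 + 5500·6.96 + 1000·3.36 + 5700·5.47)/14700 = 6.02680
V̂(x̄_st) = Σ W_h² (1 − n_h/N_h) s_h²/n_h, with W_h = N_h/N and N = 14700:
  stratum North: (2500/14700)²·(1 − 64/2500)·1.1²/64 = 0.000532829
  stratum South: (5500/14700)²·(1 − 383/5500)·2.4²/383 = 0.0019587
  stratum East: (1000/14700)²·(1 − 145/1000)·0.8²/145 = 1.7464e-05
  stratum West: (5700/14700)²·(1 − 451/5700)·2.0²/451 = 0.00122801
V̂(x̄_st) = 0.00373699
SE(x̄_st) = √0.00373699 = 0.061131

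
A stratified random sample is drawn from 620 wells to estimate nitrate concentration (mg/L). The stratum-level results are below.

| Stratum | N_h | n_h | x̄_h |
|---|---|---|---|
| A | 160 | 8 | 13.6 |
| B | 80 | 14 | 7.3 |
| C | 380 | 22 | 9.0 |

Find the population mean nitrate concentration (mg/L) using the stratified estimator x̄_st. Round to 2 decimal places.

N = Σ N_h = 620. Stratum weights W_h = N_h/N.
x̄_st = (160·13.6 + 80·7.3 + 380·9.0) / 620 = 9.9677

x̄_st ≈ 9.97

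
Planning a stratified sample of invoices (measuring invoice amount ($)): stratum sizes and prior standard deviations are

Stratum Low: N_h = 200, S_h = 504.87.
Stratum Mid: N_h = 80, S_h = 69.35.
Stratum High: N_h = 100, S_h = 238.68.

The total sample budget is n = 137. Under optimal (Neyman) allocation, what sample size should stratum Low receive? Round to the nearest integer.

Neyman allocation: n_h = n · N_h S_h / Σ N_i S_i, with n = 137.
  stratum Low: N_h·S_h = 200·504.87 = 100974.00
  stratum Mid: N_h·S_h = 80·69.35 = 5548.00
  stratum High: N_h·S_h = 100·238.68 = 23868.00
Σ N_h S_h = 130390.00
n for stratum Low = 137·100974.00/130390.00 = 106.093 → 106

106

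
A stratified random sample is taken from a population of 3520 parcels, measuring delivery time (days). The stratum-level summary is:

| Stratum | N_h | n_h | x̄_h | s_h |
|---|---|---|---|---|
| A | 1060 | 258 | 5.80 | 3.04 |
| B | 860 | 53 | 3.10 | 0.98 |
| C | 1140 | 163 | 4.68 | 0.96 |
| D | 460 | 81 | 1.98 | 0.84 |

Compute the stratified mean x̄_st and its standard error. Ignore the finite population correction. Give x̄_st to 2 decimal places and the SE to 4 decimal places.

x̄_st ≈ 4.28, SE ≈ 0.0712

x̄_st = Σ W_h x̄_h = (1060·5.80 + 860·3.10 + 1140·4.68 + 460·1.98)/3520 = 4.27841
V̂(x̄_st) = Σ W_h² s_h²/n_h, with W_h = N_h/N and N = 3520:
  stratum A: (1060/3520)²·3.04²/258 = 0.00324828
  stratum B: (860/3520)²·0.98²/53 = 0.00108165
  stratum C: (1140/3520)²·0.96²/163 = 0.000593034
  stratum D: (460/3520)²·0.84²/81 = 0.000148766
V̂(x̄_st) = 0.00507174
SE(x̄_st) = √0.00507174 = 0.0712161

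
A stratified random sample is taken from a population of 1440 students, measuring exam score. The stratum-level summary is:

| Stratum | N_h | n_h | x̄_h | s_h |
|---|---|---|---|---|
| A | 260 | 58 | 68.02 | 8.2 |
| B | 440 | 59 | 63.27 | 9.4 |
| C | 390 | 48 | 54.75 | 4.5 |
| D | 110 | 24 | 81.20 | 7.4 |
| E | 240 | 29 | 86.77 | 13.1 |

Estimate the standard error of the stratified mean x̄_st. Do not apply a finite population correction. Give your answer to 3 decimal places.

V̂(x̄_st) = Σ W_h² s_h²/n_h, with W_h = N_h/N and N = 1440:
  stratum A: (260/1440)²·8.2²/58 = 0.0377939
  stratum B: (440/1440)²·9.4²/59 = 0.139825
  stratum C: (390/1440)²·4.5²/48 = 0.0309448
  stratum D: (110/1440)²·7.4²/24 = 0.0133141
  stratum E: (240/1440)²·13.1²/29 = 0.164377
V̂(x̄_st) = 0.386255
SE(x̄_st) = √0.386255 = 0.621494

SE(x̄_st) ≈ 0.621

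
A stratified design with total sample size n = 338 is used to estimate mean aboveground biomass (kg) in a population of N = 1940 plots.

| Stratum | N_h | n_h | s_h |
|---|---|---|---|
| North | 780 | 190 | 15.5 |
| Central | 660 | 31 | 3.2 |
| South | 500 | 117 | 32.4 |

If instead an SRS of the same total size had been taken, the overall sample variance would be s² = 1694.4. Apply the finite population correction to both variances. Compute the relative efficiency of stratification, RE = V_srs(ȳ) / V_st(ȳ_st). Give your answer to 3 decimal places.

V̂(ȳ_st) = Σ W_h² (1 − n_h/N_h) s_h²/n_h, with W_h = N_h/N and N = 1940:
  stratum North: (780/1940)²·(1 − 190/780)·15.5²/190 = 0.154615
  stratum Central: (660/1940)²·(1 − 31/660)·3.2²/31 = 0.0364359
  stratum South: (500/1940)²·(1 − 117/500)·32.4²/117 = 0.45653
V_st = 0.647582
V_srs = (1 − 338/1940)·1694.4/338 = 4.13962
Relative efficiency = V_srs / V_st = 4.13962/0.647582 = 6.3924

RE ≈ 6.392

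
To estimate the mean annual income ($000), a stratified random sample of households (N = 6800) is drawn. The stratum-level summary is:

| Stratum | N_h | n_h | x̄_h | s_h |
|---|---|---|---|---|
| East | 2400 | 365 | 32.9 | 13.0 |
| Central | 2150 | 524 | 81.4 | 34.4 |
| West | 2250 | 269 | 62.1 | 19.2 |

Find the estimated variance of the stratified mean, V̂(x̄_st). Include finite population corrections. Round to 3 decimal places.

V̂(x̄_st) = Σ W_h² (1 − n_h/N_h) s_h²/n_h, with W_h = N_h/N and N = 6800:
  stratum East: (2400/6800)²·(1 − 365/2400)·13.0²/365 = 0.0489048
  stratum Central: (2150/6800)²·(1 − 524/2150)·34.4²/524 = 0.170737
  stratum West: (2250/6800)²·(1 − 269/2250)·19.2²/269 = 0.132099
V̂(x̄_st) = 0.35174

V̂(x̄_st) ≈ 0.352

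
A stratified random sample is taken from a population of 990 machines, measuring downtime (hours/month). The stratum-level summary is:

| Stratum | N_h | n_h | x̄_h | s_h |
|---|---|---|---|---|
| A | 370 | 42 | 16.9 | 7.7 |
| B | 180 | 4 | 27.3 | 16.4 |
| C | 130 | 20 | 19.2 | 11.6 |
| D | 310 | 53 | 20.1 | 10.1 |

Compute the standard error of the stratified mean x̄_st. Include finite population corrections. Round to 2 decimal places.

SE(x̄_st) ≈ 1.61

V̂(x̄_st) = Σ W_h² (1 − n_h/N_h) s_h²/n_h, with W_h = N_h/N and N = 990:
  stratum A: (370/990)²·(1 − 42/370)·7.7²/42 = 0.174798
  stratum B: (180/990)²·(1 − 4/180)·16.4²/4 = 2.17341
  stratum C: (130/990)²·(1 − 20/130)·11.6²/20 = 0.0981639
  stratum D: (310/990)²·(1 − 53/310)·10.1²/53 = 0.156456
V̂(x̄_st) = 2.60283
SE(x̄_st) = √2.60283 = 1.61333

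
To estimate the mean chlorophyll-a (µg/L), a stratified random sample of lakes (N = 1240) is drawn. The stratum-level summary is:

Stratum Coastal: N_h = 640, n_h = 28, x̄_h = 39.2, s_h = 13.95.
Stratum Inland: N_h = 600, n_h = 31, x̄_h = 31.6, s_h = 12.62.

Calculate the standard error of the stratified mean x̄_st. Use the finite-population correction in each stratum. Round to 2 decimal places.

SE(x̄_st) ≈ 1.71

V̂(x̄_st) = Σ W_h² (1 − n_h/N_h) s_h²/n_h, with W_h = N_h/N and N = 1240:
  stratum Coastal: (640/1240)²·(1 − 28/640)·13.95²/28 = 1.77043
  stratum Inland: (600/1240)²·(1 − 31/600)·12.62²/31 = 1.14072
V̂(x̄_st) = 2.91114
SE(x̄_st) = √2.91114 = 1.70621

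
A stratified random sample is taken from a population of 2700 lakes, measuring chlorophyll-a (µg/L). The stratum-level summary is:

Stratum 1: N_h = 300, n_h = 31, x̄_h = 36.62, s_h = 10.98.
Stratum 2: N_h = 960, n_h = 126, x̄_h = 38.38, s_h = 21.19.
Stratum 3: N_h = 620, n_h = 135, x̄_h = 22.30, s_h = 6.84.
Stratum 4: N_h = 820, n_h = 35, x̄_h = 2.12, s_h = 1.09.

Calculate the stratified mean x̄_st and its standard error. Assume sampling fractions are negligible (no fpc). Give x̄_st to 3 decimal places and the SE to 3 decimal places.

x̄_st = Σ W_h x̄_h = (300·36.62 + 960·38.38 + 620·22.30 + 820·2.12)/2700 = 23.47970
V̂(x̄_st) = Σ W_h² s_h²/n_h, with W_h = N_h/N and N = 2700:
  stratum 1: (300/2700)²·10.98²/31 = 0.0480129
  stratum 2: (960/2700)²·21.19²/126 = 0.450512
  stratum 3: (620/2700)²·6.84²/135 = 0.018274
  stratum 4: (820/2700)²·1.09²/35 = 0.00313101
V̂(x̄_st) = 0.51993
SE(x̄_st) = √0.51993 = 0.721062

x̄_st ≈ 23.480, SE ≈ 0.721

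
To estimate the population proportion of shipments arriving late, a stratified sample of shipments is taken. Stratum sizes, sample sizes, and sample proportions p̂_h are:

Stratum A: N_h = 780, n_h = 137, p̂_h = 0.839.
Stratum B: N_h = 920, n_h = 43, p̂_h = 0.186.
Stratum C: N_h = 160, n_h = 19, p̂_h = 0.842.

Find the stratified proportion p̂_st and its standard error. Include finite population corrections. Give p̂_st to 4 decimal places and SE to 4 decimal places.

N = 1860; stratum weights W_h = N_h/N.
p̂_st = Σ W_h p̂_h = (780·0.839 + 920·0.186 + 160·0.842)/1860 = 0.51627
V̂(p̂_st) = Σ W_h² (1 − n_h/N_h) p̂_h(1−p̂_h)/(n_h−1):
  stratum A: (780/1860)²·(1 − 137/780)·0.839·0.161/136 = 0.000143989
  stratum B: (920/1860)²·(1 − 43/920)·0.186·0.814/42 = 0.000840717
  stratum C: (160/1860)²·(1 − 19/160)·0.842·0.158/18 = 4.81959e-05
V̂(p̂_st) = 0.0010329; SE = √V̂ = 0.0321388

p̂_st ≈ 0.5163, SE ≈ 0.0321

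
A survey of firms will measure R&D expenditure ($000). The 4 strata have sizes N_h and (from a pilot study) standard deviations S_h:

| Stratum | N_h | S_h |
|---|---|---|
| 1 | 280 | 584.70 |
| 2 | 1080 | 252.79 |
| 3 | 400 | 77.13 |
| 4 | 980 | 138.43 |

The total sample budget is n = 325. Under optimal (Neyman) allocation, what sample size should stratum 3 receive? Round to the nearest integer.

Neyman allocation: n_h = n · N_h S_h / Σ N_i S_i, with n = 325.
  stratum 1: N_h·S_h = 280·584.70 = 163716.00
  stratum 2: N_h·S_h = 1080·252.79 = 273013.20
  stratum 3: N_h·S_h = 400·77.13 = 30852.00
  stratum 4: N_h·S_h = 980·138.43 = 135661.40
Σ N_h S_h = 603242.60
n for stratum 3 = 325·30852.00/603242.60 = 16.622 → 17

17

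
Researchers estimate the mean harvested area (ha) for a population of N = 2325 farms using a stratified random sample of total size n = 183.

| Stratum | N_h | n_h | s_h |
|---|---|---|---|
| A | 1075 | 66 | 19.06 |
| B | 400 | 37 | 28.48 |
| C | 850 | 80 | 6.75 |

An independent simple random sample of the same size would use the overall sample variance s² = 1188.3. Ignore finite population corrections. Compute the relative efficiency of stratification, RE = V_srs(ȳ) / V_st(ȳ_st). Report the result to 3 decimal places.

RE ≈ 3.415

V̂(ȳ_st) = Σ W_h² s_h²/n_h, with W_h = N_h/N and N = 2325:
  stratum A: (1075/2325)²·19.06²/66 = 1.17672
  stratum B: (400/2325)²·28.48²/37 = 0.648862
  stratum C: (850/2325)²·6.75²/80 = 0.0761219
V_st = 1.9017
V_srs = s²/n = 1188.3/183 = 6.49344
Relative efficiency = V_srs / V_st = 6.49344/1.9017 = 3.4145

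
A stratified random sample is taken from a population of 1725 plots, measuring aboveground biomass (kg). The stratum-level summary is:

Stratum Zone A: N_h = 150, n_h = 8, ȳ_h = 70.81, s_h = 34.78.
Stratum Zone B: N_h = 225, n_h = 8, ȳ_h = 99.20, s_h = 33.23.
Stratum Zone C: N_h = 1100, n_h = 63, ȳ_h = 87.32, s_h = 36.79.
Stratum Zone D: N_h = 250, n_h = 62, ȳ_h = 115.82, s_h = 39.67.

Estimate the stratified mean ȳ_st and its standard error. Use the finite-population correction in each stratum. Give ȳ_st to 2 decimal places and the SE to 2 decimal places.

ȳ_st ≈ 91.56, SE ≈ 3.46

ȳ_st = Σ W_h ȳ_h = (150·70.81 + 225·99.20 + 1100·87.32 + 250·115.82)/1725 = 91.56435
V̂(ȳ_st) = Σ W_h² (1 − n_h/N_h) s_h²/n_h, with W_h = N_h/N and N = 1725:
  stratum Zone A: (150/1725)²·(1 − 8/150)·34.78²/8 = 1.08236
  stratum Zone B: (225/1725)²·(1 − 8/225)·33.23²/8 = 2.26483
  stratum Zone C: (1100/1725)²·(1 − 63/1100)·36.79²/63 = 8.23592
  stratum Zone D: (250/1725)²·(1 − 62/250)·39.67²/62 = 0.400915
V̂(ȳ_st) = 11.984
SE(ȳ_st) = √11.984 = 3.46179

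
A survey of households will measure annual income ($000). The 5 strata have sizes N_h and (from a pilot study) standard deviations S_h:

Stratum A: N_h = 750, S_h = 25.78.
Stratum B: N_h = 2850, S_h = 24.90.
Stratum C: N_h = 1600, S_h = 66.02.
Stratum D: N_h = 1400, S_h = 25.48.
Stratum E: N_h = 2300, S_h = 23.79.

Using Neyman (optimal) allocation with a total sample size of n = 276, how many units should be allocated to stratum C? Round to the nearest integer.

Neyman allocation: n_h = n · N_h S_h / Σ N_i S_i, with n = 276.
  stratum A: N_h·S_h = 750·25.78 = 19335.00
  stratum B: N_h·S_h = 2850·24.90 = 70965.00
  stratum C: N_h·S_h = 1600·66.02 = 105632.00
  stratum D: N_h·S_h = 1400·25.48 = 35672.00
  stratum E: N_h·S_h = 2300·23.79 = 54717.00
Σ N_h S_h = 286321.00
n for stratum C = 276·105632.00/286321.00 = 101.824 → 102

102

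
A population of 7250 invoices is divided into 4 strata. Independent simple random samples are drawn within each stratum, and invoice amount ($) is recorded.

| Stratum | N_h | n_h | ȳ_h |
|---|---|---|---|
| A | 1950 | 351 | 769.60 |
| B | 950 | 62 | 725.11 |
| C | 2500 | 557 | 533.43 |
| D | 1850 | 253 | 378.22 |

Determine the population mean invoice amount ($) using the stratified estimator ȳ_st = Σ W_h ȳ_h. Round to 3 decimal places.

N = Σ N_h = 7250. Stratum weights W_h = N_h/N.
ȳ_st = (1950·769.60 + 950·725.11 + 2500·533.43 + 1850·378.22) / 7250 = 582.46297

ȳ_st ≈ 582.463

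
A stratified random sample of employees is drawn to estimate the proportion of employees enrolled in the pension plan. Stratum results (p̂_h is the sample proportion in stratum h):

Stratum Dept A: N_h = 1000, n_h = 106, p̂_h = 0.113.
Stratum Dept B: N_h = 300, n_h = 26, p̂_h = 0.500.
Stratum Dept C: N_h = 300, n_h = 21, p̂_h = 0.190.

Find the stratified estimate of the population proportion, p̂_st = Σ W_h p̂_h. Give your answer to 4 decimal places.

N = 1600; stratum weights W_h = N_h/N.
p̂_st = Σ W_h p̂_h = (1000·0.113 + 300·0.500 + 300·0.190)/1600 = 0.20000

p̂_st ≈ 0.2000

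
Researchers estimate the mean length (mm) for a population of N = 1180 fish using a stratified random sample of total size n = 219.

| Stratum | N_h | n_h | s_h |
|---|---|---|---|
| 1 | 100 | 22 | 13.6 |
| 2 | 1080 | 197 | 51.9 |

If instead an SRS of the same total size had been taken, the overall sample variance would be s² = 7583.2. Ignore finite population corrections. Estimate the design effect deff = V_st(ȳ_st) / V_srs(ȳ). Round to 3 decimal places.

V̂(ȳ_st) = Σ W_h² s_h²/n_h, with W_h = N_h/N and N = 1180:
  stratum 1: (100/1180)²·13.6²/22 = 0.0603797
  stratum 2: (1080/1180)²·51.9²/197 = 11.4539
V_st = 11.5142
V_srs = s²/n = 7583.2/219 = 34.6265
deff = V_st / V_srs = 11.5142/34.6265 = 0.3325

deff ≈ 0.333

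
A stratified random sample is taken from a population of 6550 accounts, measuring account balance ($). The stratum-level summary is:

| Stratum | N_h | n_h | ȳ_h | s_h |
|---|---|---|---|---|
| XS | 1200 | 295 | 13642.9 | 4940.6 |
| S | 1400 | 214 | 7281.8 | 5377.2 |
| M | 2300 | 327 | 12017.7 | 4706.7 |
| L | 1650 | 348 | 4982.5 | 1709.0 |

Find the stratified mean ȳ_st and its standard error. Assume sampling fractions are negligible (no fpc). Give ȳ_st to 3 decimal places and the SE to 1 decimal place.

ȳ_st ≈ 9530.967, SE ≈ 133.6

ȳ_st = Σ W_h ȳ_h = (1200·13642.9 + 1400·7281.8 + 2300·12017.7 + 1650·4982.5)/6550 = 9530.96718
V̂(ȳ_st) = Σ W_h² s_h²/n_h, with W_h = N_h/N and N = 6550:
  stratum XS: (1200/6550)²·4940.6²/295 = 2777.26
  stratum S: (1400/6550)²·5377.2²/214 = 6172.66
  stratum M: (2300/6550)²·4706.7²/327 = 8353.31
  stratum L: (1650/6550)²·1709.0²/348 = 532.587
V̂(ȳ_st) = 17835.8
SE(ȳ_st) = √17835.8 = 133.551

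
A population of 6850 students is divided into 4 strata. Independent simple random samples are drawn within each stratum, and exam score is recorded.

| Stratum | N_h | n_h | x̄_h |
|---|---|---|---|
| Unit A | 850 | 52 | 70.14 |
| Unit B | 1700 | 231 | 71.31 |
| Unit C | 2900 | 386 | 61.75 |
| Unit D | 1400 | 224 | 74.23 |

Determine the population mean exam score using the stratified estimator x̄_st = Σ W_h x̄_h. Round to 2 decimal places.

x̄_st ≈ 67.71

N = Σ N_h = 6850. Stratum weights W_h = N_h/N.
x̄_st = (850·70.14 + 1700·71.31 + 2900·61.75 + 1400·74.23) / 6850 = 67.7143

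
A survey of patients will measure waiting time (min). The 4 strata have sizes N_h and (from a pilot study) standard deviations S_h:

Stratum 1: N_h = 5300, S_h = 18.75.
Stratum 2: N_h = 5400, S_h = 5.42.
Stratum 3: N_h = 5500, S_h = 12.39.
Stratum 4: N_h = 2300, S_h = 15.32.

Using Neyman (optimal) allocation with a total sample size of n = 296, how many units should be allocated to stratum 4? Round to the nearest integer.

Neyman allocation: n_h = n · N_h S_h / Σ N_i S_i, with n = 296.
  stratum 1: N_h·S_h = 5300·18.75 = 99375.00
  stratum 2: N_h·S_h = 5400·5.42 = 29268.00
  stratum 3: N_h·S_h = 5500·12.39 = 68145.00
  stratum 4: N_h·S_h = 2300·15.32 = 35236.00
Σ N_h S_h = 232024.00
n for stratum 4 = 296·35236.00/232024.00 = 44.952 → 45

45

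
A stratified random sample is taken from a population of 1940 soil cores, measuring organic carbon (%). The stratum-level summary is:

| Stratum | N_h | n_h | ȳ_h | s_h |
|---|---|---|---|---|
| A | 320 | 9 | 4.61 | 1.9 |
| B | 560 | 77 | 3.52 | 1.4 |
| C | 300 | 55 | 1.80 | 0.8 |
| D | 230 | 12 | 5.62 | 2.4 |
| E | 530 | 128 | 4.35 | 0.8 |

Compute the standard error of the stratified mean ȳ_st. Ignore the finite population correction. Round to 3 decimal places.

SE(ȳ_st) ≈ 0.143

V̂(ȳ_st) = Σ W_h² s_h²/n_h, with W_h = N_h/N and N = 1940:
  stratum A: (320/1940)²·1.9²/9 = 0.0109134
  stratum B: (560/1940)²·1.4²/77 = 0.00212099
  stratum C: (300/1940)²·0.8²/55 = 0.000278264
  stratum D: (230/1940)²·2.4²/12 = 0.00674673
  stratum E: (530/1940)²·0.8²/128 = 0.00037318
V̂(ȳ_st) = 0.0204326
SE(ȳ_st) = √0.0204326 = 0.142943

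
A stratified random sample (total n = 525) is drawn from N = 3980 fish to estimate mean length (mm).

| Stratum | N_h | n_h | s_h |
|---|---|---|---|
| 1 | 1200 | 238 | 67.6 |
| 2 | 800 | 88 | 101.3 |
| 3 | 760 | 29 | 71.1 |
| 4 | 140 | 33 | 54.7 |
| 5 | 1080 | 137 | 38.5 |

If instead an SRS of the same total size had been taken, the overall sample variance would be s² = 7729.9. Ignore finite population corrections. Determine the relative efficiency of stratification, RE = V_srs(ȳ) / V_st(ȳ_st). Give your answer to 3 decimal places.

V̂(ȳ_st) = Σ W_h² s_h²/n_h, with W_h = N_h/N and N = 3980:
  stratum 1: (1200/3980)²·67.6²/238 = 1.74547
  stratum 2: (800/3980)²·101.3²/88 = 4.7114
  stratum 3: (760/3980)²·71.1²/29 = 6.35627
  stratum 4: (140/3980)²·54.7²/33 = 0.112189
  stratum 5: (1080/3980)²·38.5²/137 = 0.796677
V_st = 13.722
V_srs = s²/n = 7729.9/525 = 14.7236
Relative efficiency = V_srs / V_st = 14.7236/13.722 = 1.0730

RE ≈ 1.073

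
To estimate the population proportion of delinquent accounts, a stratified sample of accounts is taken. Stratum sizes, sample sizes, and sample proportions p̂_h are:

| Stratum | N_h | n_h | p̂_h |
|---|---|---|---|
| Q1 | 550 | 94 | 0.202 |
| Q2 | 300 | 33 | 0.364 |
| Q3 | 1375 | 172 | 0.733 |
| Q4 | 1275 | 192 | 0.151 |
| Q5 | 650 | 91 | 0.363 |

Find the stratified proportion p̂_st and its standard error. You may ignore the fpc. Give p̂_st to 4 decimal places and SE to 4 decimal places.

N = 4150; stratum weights W_h = N_h/N.
p̂_st = Σ W_h p̂_h = (550·0.202 + 300·0.364 + 1375·0.733 + 1275·0.151 + 650·0.363)/4150 = 0.39919
V̂(p̂_st) = Σ W_h² p̂_h(1−p̂_h)/(n_h−1):
  stratum Q1: (550/4150)²·0.202·0.798/93 = 3.04439e-05
  stratum Q2: (300/4150)²·0.364·0.636/32 = 3.78055e-05
  stratum Q3: (1375/4150)²·0.733·0.267/171 = 0.00012564
  stratum Q4: (1275/4150)²·0.151·0.849/191 = 6.33542e-05
  stratum Q5: (650/4150)²·0.363·0.637/90 = 6.30281e-05
V̂(p̂_st) = 0.000320272; SE = √V̂ = 0.0178961

p̂_st ≈ 0.3992, SE ≈ 0.0179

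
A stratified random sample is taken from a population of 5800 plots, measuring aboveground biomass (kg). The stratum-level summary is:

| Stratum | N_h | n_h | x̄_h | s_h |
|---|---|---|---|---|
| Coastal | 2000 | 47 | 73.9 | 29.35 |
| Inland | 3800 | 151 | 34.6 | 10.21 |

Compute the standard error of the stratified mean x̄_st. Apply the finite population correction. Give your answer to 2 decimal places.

V̂(x̄_st) = Σ W_h² (1 − n_h/N_h) s_h²/n_h, with W_h = N_h/N and N = 5800:
  stratum Coastal: (2000/5800)²·(1 − 47/2000)·29.35²/47 = 2.12811
  stratum Inland: (3800/5800)²·(1 − 151/3800)·10.21²/151 = 0.284561
V̂(x̄_st) = 2.41267
SE(x̄_st) = √2.41267 = 1.55328

SE(x̄_st) ≈ 1.55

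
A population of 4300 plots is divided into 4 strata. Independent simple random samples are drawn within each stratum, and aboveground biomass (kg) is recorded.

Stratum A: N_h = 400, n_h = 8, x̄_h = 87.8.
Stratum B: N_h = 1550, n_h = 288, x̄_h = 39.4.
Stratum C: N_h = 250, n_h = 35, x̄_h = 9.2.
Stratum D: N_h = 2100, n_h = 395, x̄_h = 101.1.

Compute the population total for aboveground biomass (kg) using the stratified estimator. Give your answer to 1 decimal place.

τ̂_st ≈ 310800.0

τ̂_st = Σ N_h x̄_h = 400·87.8 + 1550·39.4 + 250·9.2 + 2100·101.1 = 310800.0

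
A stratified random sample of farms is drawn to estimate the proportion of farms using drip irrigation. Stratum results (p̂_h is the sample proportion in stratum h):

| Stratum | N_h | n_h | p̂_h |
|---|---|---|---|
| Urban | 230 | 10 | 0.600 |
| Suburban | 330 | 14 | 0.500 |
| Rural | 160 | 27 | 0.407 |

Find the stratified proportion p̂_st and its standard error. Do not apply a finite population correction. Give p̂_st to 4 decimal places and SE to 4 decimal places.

N = 720; stratum weights W_h = N_h/N.
p̂_st = Σ W_h p̂_h = (230·0.600 + 330·0.500 + 160·0.407)/720 = 0.51128
V̂(p̂_st) = Σ W_h² p̂_h(1−p̂_h)/(n_h−1):
  stratum Urban: (230/720)²·0.600·0.400/9 = 0.00272119
  stratum Suburban: (330/720)²·0.500·0.500/13 = 0.0040398
  stratum Rural: (160/720)²·0.407·0.593/26 = 0.000458406
V̂(p̂_st) = 0.0072194; SE = √V̂ = 0.084967

p̂_st ≈ 0.5113, SE ≈ 0.0850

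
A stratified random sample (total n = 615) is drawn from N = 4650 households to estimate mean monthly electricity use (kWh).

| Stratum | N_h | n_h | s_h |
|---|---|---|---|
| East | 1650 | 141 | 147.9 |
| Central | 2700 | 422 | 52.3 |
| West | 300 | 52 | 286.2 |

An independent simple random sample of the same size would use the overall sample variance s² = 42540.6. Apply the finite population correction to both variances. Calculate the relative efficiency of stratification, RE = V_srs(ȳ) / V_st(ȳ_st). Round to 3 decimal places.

RE ≈ 2.389

V̂(ȳ_st) = Σ W_h² (1 − n_h/N_h) s_h²/n_h, with W_h = N_h/N and N = 4650:
  stratum East: (1650/4650)²·(1 − 141/1650)·147.9²/141 = 17.8642
  stratum Central: (2700/4650)²·(1 − 422/2700)·52.3²/422 = 1.84375
  stratum West: (300/4650)²·(1 − 52/300)·286.2²/52 = 5.42005
V_st = 25.128
V_srs = (1 − 615/4650)·42540.6/615 = 60.0232
Relative efficiency = V_srs / V_st = 60.0232/25.128 = 2.3887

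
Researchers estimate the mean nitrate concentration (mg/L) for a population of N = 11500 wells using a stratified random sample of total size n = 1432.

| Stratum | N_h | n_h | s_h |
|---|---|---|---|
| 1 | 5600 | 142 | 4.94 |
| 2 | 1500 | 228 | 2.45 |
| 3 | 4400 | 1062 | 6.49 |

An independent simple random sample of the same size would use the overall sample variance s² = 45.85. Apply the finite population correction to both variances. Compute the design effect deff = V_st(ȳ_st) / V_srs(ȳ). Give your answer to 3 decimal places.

deff ≈ 1.588

V̂(ȳ_st) = Σ W_h² (1 − n_h/N_h) s_h²/n_h, with W_h = N_h/N and N = 11500:
  stratum 1: (5600/11500)²·(1 − 142/5600)·4.94²/142 = 0.0397184
  stratum 2: (1500/11500)²·(1 − 228/1500)·2.45²/228 = 0.000379822
  stratum 3: (4400/11500)²·(1 − 1062/4400)·6.49²/1062 = 0.00440462
V_st = 0.0445028
V_srs = (1 − 1432/11500)·45.85/1432 = 0.0280312
deff = V_st / V_srs = 0.0445028/0.0280312 = 1.5876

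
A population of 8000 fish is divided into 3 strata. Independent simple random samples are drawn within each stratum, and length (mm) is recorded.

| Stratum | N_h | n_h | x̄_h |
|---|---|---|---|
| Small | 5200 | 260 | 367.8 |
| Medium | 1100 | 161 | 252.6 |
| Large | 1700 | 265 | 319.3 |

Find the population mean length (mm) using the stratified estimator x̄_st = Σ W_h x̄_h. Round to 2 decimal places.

N = Σ N_h = 8000. Stratum weights W_h = N_h/N.
x̄_st = (5200·367.8 + 1100·252.6 + 1700·319.3) / 8000 = 341.6538

x̄_st ≈ 341.65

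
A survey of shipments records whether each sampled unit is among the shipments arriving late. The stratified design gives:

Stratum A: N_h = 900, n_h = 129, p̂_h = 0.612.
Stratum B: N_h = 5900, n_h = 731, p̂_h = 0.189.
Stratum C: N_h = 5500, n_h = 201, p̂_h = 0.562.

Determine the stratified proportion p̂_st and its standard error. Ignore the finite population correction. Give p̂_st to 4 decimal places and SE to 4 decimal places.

p̂_st ≈ 0.3867, SE ≈ 0.0174

N = 12300; stratum weights W_h = N_h/N.
p̂_st = Σ W_h p̂_h = (900·0.612 + 5900·0.189 + 5500·0.562)/12300 = 0.38674
V̂(p̂_st) = Σ W_h² p̂_h(1−p̂_h)/(n_h−1):
  stratum A: (900/12300)²·0.612·0.388/128 = 9.93226e-06
  stratum B: (5900/12300)²·0.189·0.811/730 = 4.83118e-05
  stratum C: (5500/12300)²·0.562·0.438/200 = 0.000246091
V̂(p̂_st) = 0.000304335; SE = √V̂ = 0.0174452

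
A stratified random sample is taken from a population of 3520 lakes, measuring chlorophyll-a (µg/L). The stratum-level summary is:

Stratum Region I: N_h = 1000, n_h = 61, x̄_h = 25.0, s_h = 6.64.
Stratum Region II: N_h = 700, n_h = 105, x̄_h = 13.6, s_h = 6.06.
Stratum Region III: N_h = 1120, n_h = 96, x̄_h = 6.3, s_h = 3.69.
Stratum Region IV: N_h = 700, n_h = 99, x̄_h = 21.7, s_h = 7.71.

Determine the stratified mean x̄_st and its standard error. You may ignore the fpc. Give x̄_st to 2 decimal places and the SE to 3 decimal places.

x̄_st = Σ W_h x̄_h = (1000·25.0 + 700·13.6 + 1120·6.3 + 700·21.7)/3520 = 16.12670
V̂(x̄_st) = Σ W_h² s_h²/n_h, with W_h = N_h/N and N = 3520:
  stratum Region I: (1000/3520)²·6.64²/61 = 0.0583339
  stratum Region II: (700/3520)²·6.06²/105 = 0.0138314
  stratum Region III: (1120/3520)²·3.69²/96 = 0.0143593
  stratum Region IV: (700/3520)²·7.71²/99 = 0.0237457
V̂(x̄_st) = 0.11027
SE(x̄_st) = √0.11027 = 0.33207

x̄_st ≈ 16.13, SE ≈ 0.332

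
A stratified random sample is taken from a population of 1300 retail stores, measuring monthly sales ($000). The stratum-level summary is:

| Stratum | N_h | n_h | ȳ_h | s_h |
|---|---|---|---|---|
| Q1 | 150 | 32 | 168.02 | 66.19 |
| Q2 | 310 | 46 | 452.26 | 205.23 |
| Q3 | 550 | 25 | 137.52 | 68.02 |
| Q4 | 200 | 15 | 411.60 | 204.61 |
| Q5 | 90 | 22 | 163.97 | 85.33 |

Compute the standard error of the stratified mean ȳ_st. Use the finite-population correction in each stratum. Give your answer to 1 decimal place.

V̂(ȳ_st) = Σ W_h² (1 − n_h/N_h) s_h²/n_h, with W_h = N_h/N and N = 1300:
  stratum Q1: (150/1300)²·(1 − 32/150)·66.19²/32 = 1.43391
  stratum Q2: (310/1300)²·(1 − 46/310)·205.23²/46 = 44.3407
  stratum Q3: (550/1300)²·(1 − 25/550)·68.02²/25 = 31.6205
  stratum Q4: (200/1300)²·(1 − 15/200)·204.61²/15 = 61.1051
  stratum Q5: (90/1300)²·(1 − 22/90)·85.33²/22 = 1.19852
V̂(ȳ_st) = 139.699
SE(ȳ_st) = √139.699 = 11.8194

SE(ȳ_st) ≈ 11.8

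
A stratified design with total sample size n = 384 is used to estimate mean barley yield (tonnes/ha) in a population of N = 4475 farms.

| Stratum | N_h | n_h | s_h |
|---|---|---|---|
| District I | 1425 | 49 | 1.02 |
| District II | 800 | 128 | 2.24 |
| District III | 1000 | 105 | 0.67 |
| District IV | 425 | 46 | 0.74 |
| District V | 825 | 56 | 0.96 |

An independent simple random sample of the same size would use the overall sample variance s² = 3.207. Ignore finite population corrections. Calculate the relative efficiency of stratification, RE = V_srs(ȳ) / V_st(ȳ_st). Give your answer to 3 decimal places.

V̂(ȳ_st) = Σ W_h² s_h²/n_h, with W_h = N_h/N and N = 4475:
  stratum District I: (1425/4475)²·1.02²/49 = 0.00215302
  stratum District II: (800/4475)²·2.24²/128 = 0.00125279
  stratum District III: (1000/4475)²·0.67²/105 = 0.000213488
  stratum District IV: (425/4475)²·0.74²/46 = 0.000107374
  stratum District V: (825/4475)²·0.96²/56 = 0.00055934
V_st = 0.00428602
V_srs = s²/n = 3.207/384 = 0.00835156
Relative efficiency = V_srs / V_st = 0.00835156/0.00428602 = 1.9486

RE ≈ 1.949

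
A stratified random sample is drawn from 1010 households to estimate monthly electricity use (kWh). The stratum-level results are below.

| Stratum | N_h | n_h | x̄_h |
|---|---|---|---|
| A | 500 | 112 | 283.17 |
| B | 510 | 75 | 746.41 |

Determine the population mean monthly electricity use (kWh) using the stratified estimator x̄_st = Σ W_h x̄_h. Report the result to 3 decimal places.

x̄_st ≈ 517.083

N = Σ N_h = 1010. Stratum weights W_h = N_h/N.
x̄_st = (500·283.17 + 510·746.41) / 1010 = 517.08327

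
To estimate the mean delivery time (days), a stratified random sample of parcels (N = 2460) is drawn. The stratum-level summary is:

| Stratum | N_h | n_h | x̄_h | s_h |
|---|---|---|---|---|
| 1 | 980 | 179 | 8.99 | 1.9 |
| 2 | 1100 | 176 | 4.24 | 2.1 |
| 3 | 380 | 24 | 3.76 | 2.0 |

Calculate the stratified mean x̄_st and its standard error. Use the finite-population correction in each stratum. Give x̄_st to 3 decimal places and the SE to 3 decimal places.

x̄_st ≈ 6.058, SE ≈ 0.103

x̄_st = Σ W_h x̄_h = (980·8.99 + 1100·4.24 + 380·3.76)/2460 = 6.05813
V̂(x̄_st) = Σ W_h² (1 − n_h/N_h) s_h²/n_h, with W_h = N_h/N and N = 2460:
  stratum 1: (980/2460)²·(1 − 179/980)·1.9²/179 = 0.00261603
  stratum 2: (1100/2460)²·(1 − 176/1100)·2.1²/176 = 0.00420843
  stratum 3: (380/2460)²·(1 − 24/380)·2.0²/24 = 0.00372574
V̂(x̄_st) = 0.0105502
SE(x̄_st) = √0.0105502 = 0.102714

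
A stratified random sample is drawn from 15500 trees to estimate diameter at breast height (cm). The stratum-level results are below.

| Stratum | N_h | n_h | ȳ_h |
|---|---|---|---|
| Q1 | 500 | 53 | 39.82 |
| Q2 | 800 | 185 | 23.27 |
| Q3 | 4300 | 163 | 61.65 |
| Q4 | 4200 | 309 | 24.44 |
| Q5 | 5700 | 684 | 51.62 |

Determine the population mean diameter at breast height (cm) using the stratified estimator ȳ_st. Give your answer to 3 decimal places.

ȳ_st ≈ 45.194

N = Σ N_h = 15500. Stratum weights W_h = N_h/N.
ȳ_st = (500·39.82 + 800·23.27 + 4300·61.65 + 4200·24.44 + 5700·51.62) / 15500 = 45.19374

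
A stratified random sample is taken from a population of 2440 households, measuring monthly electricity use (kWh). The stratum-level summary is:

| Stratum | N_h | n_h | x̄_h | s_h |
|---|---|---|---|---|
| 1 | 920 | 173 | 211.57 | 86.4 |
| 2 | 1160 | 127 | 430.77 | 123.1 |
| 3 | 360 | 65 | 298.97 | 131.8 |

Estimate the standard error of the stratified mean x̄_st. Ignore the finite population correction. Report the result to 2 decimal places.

SE(x̄_st) ≈ 6.24

V̂(x̄_st) = Σ W_h² s_h²/n_h, with W_h = N_h/N and N = 2440:
  stratum 1: (920/2440)²·86.4²/173 = 6.13447
  stratum 2: (1160/2440)²·123.1²/127 = 26.968
  stratum 3: (360/2440)²·131.8²/65 = 5.81759
V̂(x̄_st) = 38.9201
SE(x̄_st) = √38.9201 = 6.23859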